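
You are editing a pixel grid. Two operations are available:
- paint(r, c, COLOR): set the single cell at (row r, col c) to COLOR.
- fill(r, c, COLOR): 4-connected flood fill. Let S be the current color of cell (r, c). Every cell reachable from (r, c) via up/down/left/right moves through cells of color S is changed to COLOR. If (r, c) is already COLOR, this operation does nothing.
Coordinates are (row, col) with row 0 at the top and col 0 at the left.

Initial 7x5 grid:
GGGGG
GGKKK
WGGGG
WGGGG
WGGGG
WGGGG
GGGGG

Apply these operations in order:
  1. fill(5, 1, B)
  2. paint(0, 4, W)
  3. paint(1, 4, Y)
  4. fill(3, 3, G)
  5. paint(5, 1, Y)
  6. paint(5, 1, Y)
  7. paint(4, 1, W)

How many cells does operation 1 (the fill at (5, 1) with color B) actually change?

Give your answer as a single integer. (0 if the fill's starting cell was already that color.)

After op 1 fill(5,1,B) [28 cells changed]:
BBBBB
BBKKK
WBBBB
WBBBB
WBBBB
WBBBB
BBBBB

Answer: 28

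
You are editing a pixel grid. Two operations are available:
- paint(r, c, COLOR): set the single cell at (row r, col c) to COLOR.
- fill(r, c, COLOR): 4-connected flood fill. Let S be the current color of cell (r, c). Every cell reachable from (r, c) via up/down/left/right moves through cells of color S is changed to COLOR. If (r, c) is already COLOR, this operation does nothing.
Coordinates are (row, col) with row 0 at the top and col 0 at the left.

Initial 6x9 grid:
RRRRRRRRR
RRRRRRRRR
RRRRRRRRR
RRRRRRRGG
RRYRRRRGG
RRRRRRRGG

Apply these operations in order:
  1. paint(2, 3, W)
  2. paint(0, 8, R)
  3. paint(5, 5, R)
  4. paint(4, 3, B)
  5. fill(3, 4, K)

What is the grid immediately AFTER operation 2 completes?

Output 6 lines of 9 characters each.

After op 1 paint(2,3,W):
RRRRRRRRR
RRRRRRRRR
RRRWRRRRR
RRRRRRRGG
RRYRRRRGG
RRRRRRRGG
After op 2 paint(0,8,R):
RRRRRRRRR
RRRRRRRRR
RRRWRRRRR
RRRRRRRGG
RRYRRRRGG
RRRRRRRGG

Answer: RRRRRRRRR
RRRRRRRRR
RRRWRRRRR
RRRRRRRGG
RRYRRRRGG
RRRRRRRGG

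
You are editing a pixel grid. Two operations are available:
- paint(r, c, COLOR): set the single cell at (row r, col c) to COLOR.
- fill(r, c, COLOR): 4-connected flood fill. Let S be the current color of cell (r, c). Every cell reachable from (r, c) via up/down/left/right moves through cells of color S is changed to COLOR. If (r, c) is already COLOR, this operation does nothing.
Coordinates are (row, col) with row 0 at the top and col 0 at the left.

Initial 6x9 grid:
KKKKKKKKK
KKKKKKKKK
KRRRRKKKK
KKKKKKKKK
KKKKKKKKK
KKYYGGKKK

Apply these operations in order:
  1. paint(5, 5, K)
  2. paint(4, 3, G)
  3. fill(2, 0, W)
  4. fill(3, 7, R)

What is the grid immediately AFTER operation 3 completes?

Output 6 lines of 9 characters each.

Answer: WWWWWWWWW
WWWWWWWWW
WRRRRWWWW
WWWWWWWWW
WWWGWWWWW
WWYYGWWWW

Derivation:
After op 1 paint(5,5,K):
KKKKKKKKK
KKKKKKKKK
KRRRRKKKK
KKKKKKKKK
KKKKKKKKK
KKYYGKKKK
After op 2 paint(4,3,G):
KKKKKKKKK
KKKKKKKKK
KRRRRKKKK
KKKKKKKKK
KKKGKKKKK
KKYYGKKKK
After op 3 fill(2,0,W) [46 cells changed]:
WWWWWWWWW
WWWWWWWWW
WRRRRWWWW
WWWWWWWWW
WWWGWWWWW
WWYYGWWWW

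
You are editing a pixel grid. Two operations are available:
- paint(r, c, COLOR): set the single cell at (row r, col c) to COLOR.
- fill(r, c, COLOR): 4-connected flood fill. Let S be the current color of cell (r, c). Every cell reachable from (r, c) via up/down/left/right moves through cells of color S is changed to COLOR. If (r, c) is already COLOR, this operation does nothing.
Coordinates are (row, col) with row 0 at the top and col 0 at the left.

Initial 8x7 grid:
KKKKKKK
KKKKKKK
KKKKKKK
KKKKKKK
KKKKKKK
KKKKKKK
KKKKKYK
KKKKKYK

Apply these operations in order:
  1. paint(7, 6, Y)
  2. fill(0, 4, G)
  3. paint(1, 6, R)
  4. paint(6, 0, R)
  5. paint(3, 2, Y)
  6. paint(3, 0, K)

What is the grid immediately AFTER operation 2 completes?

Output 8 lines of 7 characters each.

Answer: GGGGGGG
GGGGGGG
GGGGGGG
GGGGGGG
GGGGGGG
GGGGGGG
GGGGGYG
GGGGGYY

Derivation:
After op 1 paint(7,6,Y):
KKKKKKK
KKKKKKK
KKKKKKK
KKKKKKK
KKKKKKK
KKKKKKK
KKKKKYK
KKKKKYY
After op 2 fill(0,4,G) [53 cells changed]:
GGGGGGG
GGGGGGG
GGGGGGG
GGGGGGG
GGGGGGG
GGGGGGG
GGGGGYG
GGGGGYY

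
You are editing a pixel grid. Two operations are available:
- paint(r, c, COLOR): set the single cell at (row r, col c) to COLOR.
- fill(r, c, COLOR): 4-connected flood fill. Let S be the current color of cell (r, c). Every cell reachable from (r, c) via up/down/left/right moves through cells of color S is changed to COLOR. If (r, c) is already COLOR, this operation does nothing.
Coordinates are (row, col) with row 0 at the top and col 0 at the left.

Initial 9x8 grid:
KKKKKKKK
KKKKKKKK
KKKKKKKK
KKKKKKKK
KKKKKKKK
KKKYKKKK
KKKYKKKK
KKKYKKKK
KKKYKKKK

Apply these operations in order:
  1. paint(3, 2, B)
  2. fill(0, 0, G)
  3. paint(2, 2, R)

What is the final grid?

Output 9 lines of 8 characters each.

After op 1 paint(3,2,B):
KKKKKKKK
KKKKKKKK
KKKKKKKK
KKBKKKKK
KKKKKKKK
KKKYKKKK
KKKYKKKK
KKKYKKKK
KKKYKKKK
After op 2 fill(0,0,G) [67 cells changed]:
GGGGGGGG
GGGGGGGG
GGGGGGGG
GGBGGGGG
GGGGGGGG
GGGYGGGG
GGGYGGGG
GGGYGGGG
GGGYGGGG
After op 3 paint(2,2,R):
GGGGGGGG
GGGGGGGG
GGRGGGGG
GGBGGGGG
GGGGGGGG
GGGYGGGG
GGGYGGGG
GGGYGGGG
GGGYGGGG

Answer: GGGGGGGG
GGGGGGGG
GGRGGGGG
GGBGGGGG
GGGGGGGG
GGGYGGGG
GGGYGGGG
GGGYGGGG
GGGYGGGG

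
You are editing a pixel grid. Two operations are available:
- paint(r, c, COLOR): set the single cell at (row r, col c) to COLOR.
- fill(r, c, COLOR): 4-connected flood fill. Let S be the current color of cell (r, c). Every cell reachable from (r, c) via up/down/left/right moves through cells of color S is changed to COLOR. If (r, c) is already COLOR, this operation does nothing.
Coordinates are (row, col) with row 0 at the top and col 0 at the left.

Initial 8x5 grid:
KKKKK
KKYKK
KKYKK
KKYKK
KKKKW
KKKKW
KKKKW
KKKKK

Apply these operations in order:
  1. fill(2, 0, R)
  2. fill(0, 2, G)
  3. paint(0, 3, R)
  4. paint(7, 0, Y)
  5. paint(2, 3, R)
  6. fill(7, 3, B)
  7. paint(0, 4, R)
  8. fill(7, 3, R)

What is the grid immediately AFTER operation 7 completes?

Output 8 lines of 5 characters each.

Answer: BBBRR
BBYBB
BBYRB
BBYBB
BBBBW
BBBBW
BBBBW
YBBBB

Derivation:
After op 1 fill(2,0,R) [34 cells changed]:
RRRRR
RRYRR
RRYRR
RRYRR
RRRRW
RRRRW
RRRRW
RRRRR
After op 2 fill(0,2,G) [34 cells changed]:
GGGGG
GGYGG
GGYGG
GGYGG
GGGGW
GGGGW
GGGGW
GGGGG
After op 3 paint(0,3,R):
GGGRG
GGYGG
GGYGG
GGYGG
GGGGW
GGGGW
GGGGW
GGGGG
After op 4 paint(7,0,Y):
GGGRG
GGYGG
GGYGG
GGYGG
GGGGW
GGGGW
GGGGW
YGGGG
After op 5 paint(2,3,R):
GGGRG
GGYGG
GGYRG
GGYGG
GGGGW
GGGGW
GGGGW
YGGGG
After op 6 fill(7,3,B) [31 cells changed]:
BBBRB
BBYBB
BBYRB
BBYBB
BBBBW
BBBBW
BBBBW
YBBBB
After op 7 paint(0,4,R):
BBBRR
BBYBB
BBYRB
BBYBB
BBBBW
BBBBW
BBBBW
YBBBB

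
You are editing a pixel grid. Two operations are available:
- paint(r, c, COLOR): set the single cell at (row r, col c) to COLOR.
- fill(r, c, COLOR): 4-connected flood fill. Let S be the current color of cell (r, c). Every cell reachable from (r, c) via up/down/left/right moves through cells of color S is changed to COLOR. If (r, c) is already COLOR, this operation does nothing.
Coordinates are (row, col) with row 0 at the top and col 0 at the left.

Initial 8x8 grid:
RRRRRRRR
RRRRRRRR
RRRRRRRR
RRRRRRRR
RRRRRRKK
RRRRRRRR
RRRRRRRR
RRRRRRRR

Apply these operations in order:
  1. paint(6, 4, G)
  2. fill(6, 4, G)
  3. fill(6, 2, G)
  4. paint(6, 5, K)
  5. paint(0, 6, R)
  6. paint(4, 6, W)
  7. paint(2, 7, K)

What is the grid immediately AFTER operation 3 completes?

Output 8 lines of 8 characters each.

Answer: GGGGGGGG
GGGGGGGG
GGGGGGGG
GGGGGGGG
GGGGGGKK
GGGGGGGG
GGGGGGGG
GGGGGGGG

Derivation:
After op 1 paint(6,4,G):
RRRRRRRR
RRRRRRRR
RRRRRRRR
RRRRRRRR
RRRRRRKK
RRRRRRRR
RRRRGRRR
RRRRRRRR
After op 2 fill(6,4,G) [0 cells changed]:
RRRRRRRR
RRRRRRRR
RRRRRRRR
RRRRRRRR
RRRRRRKK
RRRRRRRR
RRRRGRRR
RRRRRRRR
After op 3 fill(6,2,G) [61 cells changed]:
GGGGGGGG
GGGGGGGG
GGGGGGGG
GGGGGGGG
GGGGGGKK
GGGGGGGG
GGGGGGGG
GGGGGGGG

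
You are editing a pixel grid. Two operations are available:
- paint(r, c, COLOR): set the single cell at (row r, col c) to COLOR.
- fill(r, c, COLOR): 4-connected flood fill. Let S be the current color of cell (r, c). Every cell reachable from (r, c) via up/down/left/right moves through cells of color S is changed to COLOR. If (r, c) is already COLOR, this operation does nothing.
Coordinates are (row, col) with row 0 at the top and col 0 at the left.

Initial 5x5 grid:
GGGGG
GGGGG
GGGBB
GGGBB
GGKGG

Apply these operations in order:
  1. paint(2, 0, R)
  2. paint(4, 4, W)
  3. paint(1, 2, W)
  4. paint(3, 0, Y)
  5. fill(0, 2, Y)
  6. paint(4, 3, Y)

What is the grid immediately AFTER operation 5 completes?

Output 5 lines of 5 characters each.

After op 1 paint(2,0,R):
GGGGG
GGGGG
RGGBB
GGGBB
GGKGG
After op 2 paint(4,4,W):
GGGGG
GGGGG
RGGBB
GGGBB
GGKGW
After op 3 paint(1,2,W):
GGGGG
GGWGG
RGGBB
GGGBB
GGKGW
After op 4 paint(3,0,Y):
GGGGG
GGWGG
RGGBB
YGGBB
GGKGW
After op 5 fill(0,2,Y) [15 cells changed]:
YYYYY
YYWYY
RYYBB
YYYBB
YYKGW

Answer: YYYYY
YYWYY
RYYBB
YYYBB
YYKGW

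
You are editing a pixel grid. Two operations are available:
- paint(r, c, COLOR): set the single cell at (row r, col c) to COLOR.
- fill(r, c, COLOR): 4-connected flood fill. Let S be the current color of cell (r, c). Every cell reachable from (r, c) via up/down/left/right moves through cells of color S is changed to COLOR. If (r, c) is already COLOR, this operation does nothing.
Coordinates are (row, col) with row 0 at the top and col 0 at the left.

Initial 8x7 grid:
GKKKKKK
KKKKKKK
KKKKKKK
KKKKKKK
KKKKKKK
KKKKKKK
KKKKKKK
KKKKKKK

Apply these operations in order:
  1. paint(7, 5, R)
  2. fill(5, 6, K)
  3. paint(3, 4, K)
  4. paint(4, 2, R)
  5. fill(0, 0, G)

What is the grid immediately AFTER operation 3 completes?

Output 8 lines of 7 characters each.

Answer: GKKKKKK
KKKKKKK
KKKKKKK
KKKKKKK
KKKKKKK
KKKKKKK
KKKKKKK
KKKKKRK

Derivation:
After op 1 paint(7,5,R):
GKKKKKK
KKKKKKK
KKKKKKK
KKKKKKK
KKKKKKK
KKKKKKK
KKKKKKK
KKKKKRK
After op 2 fill(5,6,K) [0 cells changed]:
GKKKKKK
KKKKKKK
KKKKKKK
KKKKKKK
KKKKKKK
KKKKKKK
KKKKKKK
KKKKKRK
After op 3 paint(3,4,K):
GKKKKKK
KKKKKKK
KKKKKKK
KKKKKKK
KKKKKKK
KKKKKKK
KKKKKKK
KKKKKRK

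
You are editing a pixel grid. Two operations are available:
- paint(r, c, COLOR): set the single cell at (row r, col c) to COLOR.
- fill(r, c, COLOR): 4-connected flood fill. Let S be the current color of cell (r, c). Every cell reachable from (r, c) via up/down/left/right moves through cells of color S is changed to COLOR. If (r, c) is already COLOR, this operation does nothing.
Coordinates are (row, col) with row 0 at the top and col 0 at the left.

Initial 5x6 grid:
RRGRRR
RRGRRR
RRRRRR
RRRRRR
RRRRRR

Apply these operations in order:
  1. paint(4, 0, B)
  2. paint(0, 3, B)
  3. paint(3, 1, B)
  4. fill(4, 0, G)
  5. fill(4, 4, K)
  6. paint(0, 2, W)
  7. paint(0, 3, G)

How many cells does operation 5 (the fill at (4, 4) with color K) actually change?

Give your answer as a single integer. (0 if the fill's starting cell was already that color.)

Answer: 25

Derivation:
After op 1 paint(4,0,B):
RRGRRR
RRGRRR
RRRRRR
RRRRRR
BRRRRR
After op 2 paint(0,3,B):
RRGBRR
RRGRRR
RRRRRR
RRRRRR
BRRRRR
After op 3 paint(3,1,B):
RRGBRR
RRGRRR
RRRRRR
RBRRRR
BRRRRR
After op 4 fill(4,0,G) [1 cells changed]:
RRGBRR
RRGRRR
RRRRRR
RBRRRR
GRRRRR
After op 5 fill(4,4,K) [25 cells changed]:
KKGBKK
KKGKKK
KKKKKK
KBKKKK
GKKKKK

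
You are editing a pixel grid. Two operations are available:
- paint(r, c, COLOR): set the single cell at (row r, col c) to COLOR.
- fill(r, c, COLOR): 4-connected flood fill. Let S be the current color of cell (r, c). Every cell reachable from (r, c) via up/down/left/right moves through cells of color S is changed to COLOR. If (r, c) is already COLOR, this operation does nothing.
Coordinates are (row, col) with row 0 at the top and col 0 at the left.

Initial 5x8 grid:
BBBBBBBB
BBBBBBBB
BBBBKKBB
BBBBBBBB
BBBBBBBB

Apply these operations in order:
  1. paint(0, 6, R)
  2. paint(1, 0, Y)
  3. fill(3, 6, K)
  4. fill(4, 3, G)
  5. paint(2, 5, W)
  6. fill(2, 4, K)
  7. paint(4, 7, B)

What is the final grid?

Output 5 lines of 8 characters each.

Answer: KKKKKKRK
YKKKKKKK
KKKKKWKK
KKKKKKKK
KKKKKKKB

Derivation:
After op 1 paint(0,6,R):
BBBBBBRB
BBBBBBBB
BBBBKKBB
BBBBBBBB
BBBBBBBB
After op 2 paint(1,0,Y):
BBBBBBRB
YBBBBBBB
BBBBKKBB
BBBBBBBB
BBBBBBBB
After op 3 fill(3,6,K) [36 cells changed]:
KKKKKKRK
YKKKKKKK
KKKKKKKK
KKKKKKKK
KKKKKKKK
After op 4 fill(4,3,G) [38 cells changed]:
GGGGGGRG
YGGGGGGG
GGGGGGGG
GGGGGGGG
GGGGGGGG
After op 5 paint(2,5,W):
GGGGGGRG
YGGGGGGG
GGGGGWGG
GGGGGGGG
GGGGGGGG
After op 6 fill(2,4,K) [37 cells changed]:
KKKKKKRK
YKKKKKKK
KKKKKWKK
KKKKKKKK
KKKKKKKK
After op 7 paint(4,7,B):
KKKKKKRK
YKKKKKKK
KKKKKWKK
KKKKKKKK
KKKKKKKB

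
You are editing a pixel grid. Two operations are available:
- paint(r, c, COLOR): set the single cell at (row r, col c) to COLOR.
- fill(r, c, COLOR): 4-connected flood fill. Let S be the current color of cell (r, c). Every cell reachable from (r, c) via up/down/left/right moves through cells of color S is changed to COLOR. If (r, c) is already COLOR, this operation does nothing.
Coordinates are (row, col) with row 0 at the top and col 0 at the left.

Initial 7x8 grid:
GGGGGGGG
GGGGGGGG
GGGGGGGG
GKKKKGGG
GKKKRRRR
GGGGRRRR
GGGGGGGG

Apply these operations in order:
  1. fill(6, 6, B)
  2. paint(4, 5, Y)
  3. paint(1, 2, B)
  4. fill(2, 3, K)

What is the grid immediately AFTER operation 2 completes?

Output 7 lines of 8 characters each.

After op 1 fill(6,6,B) [41 cells changed]:
BBBBBBBB
BBBBBBBB
BBBBBBBB
BKKKKBBB
BKKKRRRR
BBBBRRRR
BBBBBBBB
After op 2 paint(4,5,Y):
BBBBBBBB
BBBBBBBB
BBBBBBBB
BKKKKBBB
BKKKRYRR
BBBBRRRR
BBBBBBBB

Answer: BBBBBBBB
BBBBBBBB
BBBBBBBB
BKKKKBBB
BKKKRYRR
BBBBRRRR
BBBBBBBB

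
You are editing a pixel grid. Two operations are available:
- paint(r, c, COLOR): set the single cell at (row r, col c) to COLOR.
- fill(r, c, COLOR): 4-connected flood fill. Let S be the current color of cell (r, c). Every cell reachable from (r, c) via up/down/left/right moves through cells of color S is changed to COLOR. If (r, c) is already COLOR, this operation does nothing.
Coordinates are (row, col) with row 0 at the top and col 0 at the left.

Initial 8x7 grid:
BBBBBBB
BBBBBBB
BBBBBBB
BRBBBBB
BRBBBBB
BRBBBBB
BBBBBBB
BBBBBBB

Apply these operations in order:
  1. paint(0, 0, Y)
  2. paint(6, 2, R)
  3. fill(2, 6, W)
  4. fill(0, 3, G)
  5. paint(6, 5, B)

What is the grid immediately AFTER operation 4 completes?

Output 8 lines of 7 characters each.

Answer: YGGGGGG
GGGGGGG
GGGGGGG
GRGGGGG
GRGGGGG
GRGGGGG
GGRGGGG
GGGGGGG

Derivation:
After op 1 paint(0,0,Y):
YBBBBBB
BBBBBBB
BBBBBBB
BRBBBBB
BRBBBBB
BRBBBBB
BBBBBBB
BBBBBBB
After op 2 paint(6,2,R):
YBBBBBB
BBBBBBB
BBBBBBB
BRBBBBB
BRBBBBB
BRBBBBB
BBRBBBB
BBBBBBB
After op 3 fill(2,6,W) [51 cells changed]:
YWWWWWW
WWWWWWW
WWWWWWW
WRWWWWW
WRWWWWW
WRWWWWW
WWRWWWW
WWWWWWW
After op 4 fill(0,3,G) [51 cells changed]:
YGGGGGG
GGGGGGG
GGGGGGG
GRGGGGG
GRGGGGG
GRGGGGG
GGRGGGG
GGGGGGG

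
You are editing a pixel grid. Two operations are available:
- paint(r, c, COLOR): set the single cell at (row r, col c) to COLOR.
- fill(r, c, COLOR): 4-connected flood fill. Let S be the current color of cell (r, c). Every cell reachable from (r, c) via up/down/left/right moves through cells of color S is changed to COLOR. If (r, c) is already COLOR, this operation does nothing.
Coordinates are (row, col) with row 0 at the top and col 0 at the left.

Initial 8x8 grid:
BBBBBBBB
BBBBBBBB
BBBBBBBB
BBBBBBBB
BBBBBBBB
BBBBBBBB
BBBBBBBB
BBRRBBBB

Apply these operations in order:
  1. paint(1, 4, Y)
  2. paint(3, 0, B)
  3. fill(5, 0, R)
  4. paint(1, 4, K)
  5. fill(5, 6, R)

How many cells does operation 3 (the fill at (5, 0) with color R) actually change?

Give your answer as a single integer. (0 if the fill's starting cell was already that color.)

After op 1 paint(1,4,Y):
BBBBBBBB
BBBBYBBB
BBBBBBBB
BBBBBBBB
BBBBBBBB
BBBBBBBB
BBBBBBBB
BBRRBBBB
After op 2 paint(3,0,B):
BBBBBBBB
BBBBYBBB
BBBBBBBB
BBBBBBBB
BBBBBBBB
BBBBBBBB
BBBBBBBB
BBRRBBBB
After op 3 fill(5,0,R) [61 cells changed]:
RRRRRRRR
RRRRYRRR
RRRRRRRR
RRRRRRRR
RRRRRRRR
RRRRRRRR
RRRRRRRR
RRRRRRRR

Answer: 61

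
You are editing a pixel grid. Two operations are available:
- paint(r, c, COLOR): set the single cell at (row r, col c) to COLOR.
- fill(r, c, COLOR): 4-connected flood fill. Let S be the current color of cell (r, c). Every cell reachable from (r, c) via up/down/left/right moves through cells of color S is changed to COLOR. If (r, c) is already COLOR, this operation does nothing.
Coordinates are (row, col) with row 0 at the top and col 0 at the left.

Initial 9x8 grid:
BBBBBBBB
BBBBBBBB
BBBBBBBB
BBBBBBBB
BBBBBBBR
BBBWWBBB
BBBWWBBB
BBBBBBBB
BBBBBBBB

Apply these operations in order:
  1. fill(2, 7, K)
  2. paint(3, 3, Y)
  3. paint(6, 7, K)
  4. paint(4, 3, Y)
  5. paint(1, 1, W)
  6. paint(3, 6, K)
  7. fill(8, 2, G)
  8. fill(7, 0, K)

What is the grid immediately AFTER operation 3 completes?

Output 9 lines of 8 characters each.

Answer: KKKKKKKK
KKKKKKKK
KKKKKKKK
KKKYKKKK
KKKKKKKR
KKKWWKKK
KKKWWKKK
KKKKKKKK
KKKKKKKK

Derivation:
After op 1 fill(2,7,K) [67 cells changed]:
KKKKKKKK
KKKKKKKK
KKKKKKKK
KKKKKKKK
KKKKKKKR
KKKWWKKK
KKKWWKKK
KKKKKKKK
KKKKKKKK
After op 2 paint(3,3,Y):
KKKKKKKK
KKKKKKKK
KKKKKKKK
KKKYKKKK
KKKKKKKR
KKKWWKKK
KKKWWKKK
KKKKKKKK
KKKKKKKK
After op 3 paint(6,7,K):
KKKKKKKK
KKKKKKKK
KKKKKKKK
KKKYKKKK
KKKKKKKR
KKKWWKKK
KKKWWKKK
KKKKKKKK
KKKKKKKK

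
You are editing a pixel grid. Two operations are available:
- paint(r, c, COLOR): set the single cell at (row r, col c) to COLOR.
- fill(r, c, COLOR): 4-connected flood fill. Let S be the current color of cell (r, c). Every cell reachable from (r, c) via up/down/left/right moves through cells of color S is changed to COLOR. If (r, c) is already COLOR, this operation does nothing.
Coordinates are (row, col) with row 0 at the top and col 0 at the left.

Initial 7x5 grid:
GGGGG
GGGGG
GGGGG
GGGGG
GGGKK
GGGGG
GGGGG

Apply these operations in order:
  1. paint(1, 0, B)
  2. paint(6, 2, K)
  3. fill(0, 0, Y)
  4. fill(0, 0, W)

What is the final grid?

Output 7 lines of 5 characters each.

Answer: WWWWW
BWWWW
WWWWW
WWWWW
WWWKK
WWWWW
WWKWW

Derivation:
After op 1 paint(1,0,B):
GGGGG
BGGGG
GGGGG
GGGGG
GGGKK
GGGGG
GGGGG
After op 2 paint(6,2,K):
GGGGG
BGGGG
GGGGG
GGGGG
GGGKK
GGGGG
GGKGG
After op 3 fill(0,0,Y) [31 cells changed]:
YYYYY
BYYYY
YYYYY
YYYYY
YYYKK
YYYYY
YYKYY
After op 4 fill(0,0,W) [31 cells changed]:
WWWWW
BWWWW
WWWWW
WWWWW
WWWKK
WWWWW
WWKWW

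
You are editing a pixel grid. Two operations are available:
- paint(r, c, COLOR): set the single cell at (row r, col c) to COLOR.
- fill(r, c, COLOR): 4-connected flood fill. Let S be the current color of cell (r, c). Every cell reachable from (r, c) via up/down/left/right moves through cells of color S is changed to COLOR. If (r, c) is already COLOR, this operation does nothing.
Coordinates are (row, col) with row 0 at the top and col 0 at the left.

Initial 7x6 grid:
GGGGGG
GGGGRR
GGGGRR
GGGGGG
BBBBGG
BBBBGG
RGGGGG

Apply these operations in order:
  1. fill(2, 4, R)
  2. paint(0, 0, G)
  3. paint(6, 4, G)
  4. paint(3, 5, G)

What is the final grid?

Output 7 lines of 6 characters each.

After op 1 fill(2,4,R) [0 cells changed]:
GGGGGG
GGGGRR
GGGGRR
GGGGGG
BBBBGG
BBBBGG
RGGGGG
After op 2 paint(0,0,G):
GGGGGG
GGGGRR
GGGGRR
GGGGGG
BBBBGG
BBBBGG
RGGGGG
After op 3 paint(6,4,G):
GGGGGG
GGGGRR
GGGGRR
GGGGGG
BBBBGG
BBBBGG
RGGGGG
After op 4 paint(3,5,G):
GGGGGG
GGGGRR
GGGGRR
GGGGGG
BBBBGG
BBBBGG
RGGGGG

Answer: GGGGGG
GGGGRR
GGGGRR
GGGGGG
BBBBGG
BBBBGG
RGGGGG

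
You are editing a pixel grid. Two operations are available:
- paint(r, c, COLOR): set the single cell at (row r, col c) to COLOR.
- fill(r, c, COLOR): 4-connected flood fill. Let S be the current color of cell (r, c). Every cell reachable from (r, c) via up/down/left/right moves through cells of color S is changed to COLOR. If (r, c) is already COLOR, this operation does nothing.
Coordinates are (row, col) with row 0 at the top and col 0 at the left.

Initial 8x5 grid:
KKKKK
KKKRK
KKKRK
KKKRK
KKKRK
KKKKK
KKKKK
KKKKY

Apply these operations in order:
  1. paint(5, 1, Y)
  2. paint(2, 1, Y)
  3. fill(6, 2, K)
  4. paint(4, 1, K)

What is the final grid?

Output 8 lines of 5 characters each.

After op 1 paint(5,1,Y):
KKKKK
KKKRK
KKKRK
KKKRK
KKKRK
KYKKK
KKKKK
KKKKY
After op 2 paint(2,1,Y):
KKKKK
KKKRK
KYKRK
KKKRK
KKKRK
KYKKK
KKKKK
KKKKY
After op 3 fill(6,2,K) [0 cells changed]:
KKKKK
KKKRK
KYKRK
KKKRK
KKKRK
KYKKK
KKKKK
KKKKY
After op 4 paint(4,1,K):
KKKKK
KKKRK
KYKRK
KKKRK
KKKRK
KYKKK
KKKKK
KKKKY

Answer: KKKKK
KKKRK
KYKRK
KKKRK
KKKRK
KYKKK
KKKKK
KKKKY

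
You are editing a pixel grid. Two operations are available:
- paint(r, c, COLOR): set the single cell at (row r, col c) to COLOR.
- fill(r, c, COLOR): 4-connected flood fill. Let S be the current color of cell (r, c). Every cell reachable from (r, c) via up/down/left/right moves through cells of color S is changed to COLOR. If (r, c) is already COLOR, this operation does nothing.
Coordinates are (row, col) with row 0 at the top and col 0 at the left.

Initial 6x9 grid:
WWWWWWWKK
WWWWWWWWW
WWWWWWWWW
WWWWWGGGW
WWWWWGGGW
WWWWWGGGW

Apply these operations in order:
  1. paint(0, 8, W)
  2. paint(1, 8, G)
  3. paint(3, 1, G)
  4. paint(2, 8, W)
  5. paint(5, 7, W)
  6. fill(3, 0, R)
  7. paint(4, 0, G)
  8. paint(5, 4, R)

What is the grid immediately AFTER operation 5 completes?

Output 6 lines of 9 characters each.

Answer: WWWWWWWKW
WWWWWWWWG
WWWWWWWWW
WGWWWGGGW
WWWWWGGGW
WWWWWGGWW

Derivation:
After op 1 paint(0,8,W):
WWWWWWWKW
WWWWWWWWW
WWWWWWWWW
WWWWWGGGW
WWWWWGGGW
WWWWWGGGW
After op 2 paint(1,8,G):
WWWWWWWKW
WWWWWWWWG
WWWWWWWWW
WWWWWGGGW
WWWWWGGGW
WWWWWGGGW
After op 3 paint(3,1,G):
WWWWWWWKW
WWWWWWWWG
WWWWWWWWW
WGWWWGGGW
WWWWWGGGW
WWWWWGGGW
After op 4 paint(2,8,W):
WWWWWWWKW
WWWWWWWWG
WWWWWWWWW
WGWWWGGGW
WWWWWGGGW
WWWWWGGGW
After op 5 paint(5,7,W):
WWWWWWWKW
WWWWWWWWG
WWWWWWWWW
WGWWWGGGW
WWWWWGGGW
WWWWWGGWW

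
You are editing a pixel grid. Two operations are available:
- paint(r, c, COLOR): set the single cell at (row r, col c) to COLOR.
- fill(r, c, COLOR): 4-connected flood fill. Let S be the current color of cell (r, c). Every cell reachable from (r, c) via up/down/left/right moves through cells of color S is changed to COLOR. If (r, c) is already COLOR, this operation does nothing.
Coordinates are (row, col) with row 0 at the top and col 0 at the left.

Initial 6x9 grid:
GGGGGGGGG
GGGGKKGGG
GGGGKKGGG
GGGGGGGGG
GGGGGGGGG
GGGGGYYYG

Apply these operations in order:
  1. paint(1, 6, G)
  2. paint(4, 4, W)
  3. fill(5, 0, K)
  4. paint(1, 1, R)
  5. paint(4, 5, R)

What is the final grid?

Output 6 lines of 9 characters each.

Answer: KKKKKKKKK
KRKKKKKKK
KKKKKKKKK
KKKKKKKKK
KKKKWRKKK
KKKKKYYYK

Derivation:
After op 1 paint(1,6,G):
GGGGGGGGG
GGGGKKGGG
GGGGKKGGG
GGGGGGGGG
GGGGGGGGG
GGGGGYYYG
After op 2 paint(4,4,W):
GGGGGGGGG
GGGGKKGGG
GGGGKKGGG
GGGGGGGGG
GGGGWGGGG
GGGGGYYYG
After op 3 fill(5,0,K) [46 cells changed]:
KKKKKKKKK
KKKKKKKKK
KKKKKKKKK
KKKKKKKKK
KKKKWKKKK
KKKKKYYYK
After op 4 paint(1,1,R):
KKKKKKKKK
KRKKKKKKK
KKKKKKKKK
KKKKKKKKK
KKKKWKKKK
KKKKKYYYK
After op 5 paint(4,5,R):
KKKKKKKKK
KRKKKKKKK
KKKKKKKKK
KKKKKKKKK
KKKKWRKKK
KKKKKYYYK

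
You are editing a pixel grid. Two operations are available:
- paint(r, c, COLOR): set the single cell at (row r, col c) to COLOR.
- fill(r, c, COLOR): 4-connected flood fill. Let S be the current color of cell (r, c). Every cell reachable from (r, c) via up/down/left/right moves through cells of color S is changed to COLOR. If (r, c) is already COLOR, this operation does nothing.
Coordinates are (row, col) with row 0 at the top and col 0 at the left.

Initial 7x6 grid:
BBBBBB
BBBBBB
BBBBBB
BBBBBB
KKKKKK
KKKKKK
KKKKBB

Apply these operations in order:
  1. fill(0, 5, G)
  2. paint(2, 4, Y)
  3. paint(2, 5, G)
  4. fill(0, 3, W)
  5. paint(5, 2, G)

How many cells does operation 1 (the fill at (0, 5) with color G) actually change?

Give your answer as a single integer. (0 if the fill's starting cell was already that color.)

Answer: 24

Derivation:
After op 1 fill(0,5,G) [24 cells changed]:
GGGGGG
GGGGGG
GGGGGG
GGGGGG
KKKKKK
KKKKKK
KKKKBB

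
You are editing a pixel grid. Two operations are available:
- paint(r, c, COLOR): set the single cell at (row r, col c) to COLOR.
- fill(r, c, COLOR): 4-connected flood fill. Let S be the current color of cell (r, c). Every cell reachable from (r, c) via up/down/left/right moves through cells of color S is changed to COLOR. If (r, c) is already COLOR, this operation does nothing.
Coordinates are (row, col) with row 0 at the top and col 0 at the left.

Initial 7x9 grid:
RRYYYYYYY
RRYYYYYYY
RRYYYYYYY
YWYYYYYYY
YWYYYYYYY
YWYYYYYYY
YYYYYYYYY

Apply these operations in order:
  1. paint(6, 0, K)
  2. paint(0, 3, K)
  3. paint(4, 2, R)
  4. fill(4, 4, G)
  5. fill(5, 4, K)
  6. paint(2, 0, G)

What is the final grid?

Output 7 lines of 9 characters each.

Answer: RRKKKKKKK
RRKKKKKKK
GRKKKKKKK
YWKKKKKKK
YWRKKKKKK
YWKKKKKKK
KKKKKKKKK

Derivation:
After op 1 paint(6,0,K):
RRYYYYYYY
RRYYYYYYY
RRYYYYYYY
YWYYYYYYY
YWYYYYYYY
YWYYYYYYY
KYYYYYYYY
After op 2 paint(0,3,K):
RRYKYYYYY
RRYYYYYYY
RRYYYYYYY
YWYYYYYYY
YWYYYYYYY
YWYYYYYYY
KYYYYYYYY
After op 3 paint(4,2,R):
RRYKYYYYY
RRYYYYYYY
RRYYYYYYY
YWYYYYYYY
YWRYYYYYY
YWYYYYYYY
KYYYYYYYY
After op 4 fill(4,4,G) [48 cells changed]:
RRGKGGGGG
RRGGGGGGG
RRGGGGGGG
YWGGGGGGG
YWRGGGGGG
YWGGGGGGG
KGGGGGGGG
After op 5 fill(5,4,K) [48 cells changed]:
RRKKKKKKK
RRKKKKKKK
RRKKKKKKK
YWKKKKKKK
YWRKKKKKK
YWKKKKKKK
KKKKKKKKK
After op 6 paint(2,0,G):
RRKKKKKKK
RRKKKKKKK
GRKKKKKKK
YWKKKKKKK
YWRKKKKKK
YWKKKKKKK
KKKKKKKKK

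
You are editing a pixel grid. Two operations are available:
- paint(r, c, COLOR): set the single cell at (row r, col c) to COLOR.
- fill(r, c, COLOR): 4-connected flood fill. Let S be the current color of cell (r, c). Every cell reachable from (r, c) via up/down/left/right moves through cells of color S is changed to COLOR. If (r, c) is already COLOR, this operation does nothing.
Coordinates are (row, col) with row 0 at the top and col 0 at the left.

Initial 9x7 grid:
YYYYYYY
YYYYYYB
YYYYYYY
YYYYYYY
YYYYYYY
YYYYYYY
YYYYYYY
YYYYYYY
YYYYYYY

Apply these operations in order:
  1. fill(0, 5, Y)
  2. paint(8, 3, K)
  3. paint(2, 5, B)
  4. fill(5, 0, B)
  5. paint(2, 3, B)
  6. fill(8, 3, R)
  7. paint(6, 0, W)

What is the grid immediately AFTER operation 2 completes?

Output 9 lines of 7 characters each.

Answer: YYYYYYY
YYYYYYB
YYYYYYY
YYYYYYY
YYYYYYY
YYYYYYY
YYYYYYY
YYYYYYY
YYYKYYY

Derivation:
After op 1 fill(0,5,Y) [0 cells changed]:
YYYYYYY
YYYYYYB
YYYYYYY
YYYYYYY
YYYYYYY
YYYYYYY
YYYYYYY
YYYYYYY
YYYYYYY
After op 2 paint(8,3,K):
YYYYYYY
YYYYYYB
YYYYYYY
YYYYYYY
YYYYYYY
YYYYYYY
YYYYYYY
YYYYYYY
YYYKYYY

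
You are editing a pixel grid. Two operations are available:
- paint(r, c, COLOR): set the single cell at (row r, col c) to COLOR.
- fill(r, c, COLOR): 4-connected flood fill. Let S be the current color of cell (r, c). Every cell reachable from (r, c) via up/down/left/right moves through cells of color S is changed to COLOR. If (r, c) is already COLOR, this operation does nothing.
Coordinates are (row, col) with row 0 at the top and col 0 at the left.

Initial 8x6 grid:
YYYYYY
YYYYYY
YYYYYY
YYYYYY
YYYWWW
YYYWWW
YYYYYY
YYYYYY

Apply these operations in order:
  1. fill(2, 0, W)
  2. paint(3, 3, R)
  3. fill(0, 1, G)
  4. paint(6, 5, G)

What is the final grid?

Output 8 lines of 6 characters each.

Answer: GGGGGG
GGGGGG
GGGGGG
GGGRGG
GGGGGG
GGGGGG
GGGGGG
GGGGGG

Derivation:
After op 1 fill(2,0,W) [42 cells changed]:
WWWWWW
WWWWWW
WWWWWW
WWWWWW
WWWWWW
WWWWWW
WWWWWW
WWWWWW
After op 2 paint(3,3,R):
WWWWWW
WWWWWW
WWWWWW
WWWRWW
WWWWWW
WWWWWW
WWWWWW
WWWWWW
After op 3 fill(0,1,G) [47 cells changed]:
GGGGGG
GGGGGG
GGGGGG
GGGRGG
GGGGGG
GGGGGG
GGGGGG
GGGGGG
After op 4 paint(6,5,G):
GGGGGG
GGGGGG
GGGGGG
GGGRGG
GGGGGG
GGGGGG
GGGGGG
GGGGGG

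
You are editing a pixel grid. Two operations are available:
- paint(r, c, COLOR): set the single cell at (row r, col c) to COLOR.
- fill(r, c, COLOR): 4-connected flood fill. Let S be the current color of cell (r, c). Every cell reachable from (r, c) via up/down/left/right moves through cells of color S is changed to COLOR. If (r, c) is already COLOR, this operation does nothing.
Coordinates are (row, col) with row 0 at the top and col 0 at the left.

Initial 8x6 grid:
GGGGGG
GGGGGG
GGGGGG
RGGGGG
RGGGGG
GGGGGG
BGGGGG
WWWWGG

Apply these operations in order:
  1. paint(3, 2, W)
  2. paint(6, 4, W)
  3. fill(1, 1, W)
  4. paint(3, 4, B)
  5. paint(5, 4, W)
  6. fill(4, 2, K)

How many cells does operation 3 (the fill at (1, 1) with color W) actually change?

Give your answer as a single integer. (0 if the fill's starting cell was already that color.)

After op 1 paint(3,2,W):
GGGGGG
GGGGGG
GGGGGG
RGWGGG
RGGGGG
GGGGGG
BGGGGG
WWWWGG
After op 2 paint(6,4,W):
GGGGGG
GGGGGG
GGGGGG
RGWGGG
RGGGGG
GGGGGG
BGGGWG
WWWWGG
After op 3 fill(1,1,W) [39 cells changed]:
WWWWWW
WWWWWW
WWWWWW
RWWWWW
RWWWWW
WWWWWW
BWWWWW
WWWWWW

Answer: 39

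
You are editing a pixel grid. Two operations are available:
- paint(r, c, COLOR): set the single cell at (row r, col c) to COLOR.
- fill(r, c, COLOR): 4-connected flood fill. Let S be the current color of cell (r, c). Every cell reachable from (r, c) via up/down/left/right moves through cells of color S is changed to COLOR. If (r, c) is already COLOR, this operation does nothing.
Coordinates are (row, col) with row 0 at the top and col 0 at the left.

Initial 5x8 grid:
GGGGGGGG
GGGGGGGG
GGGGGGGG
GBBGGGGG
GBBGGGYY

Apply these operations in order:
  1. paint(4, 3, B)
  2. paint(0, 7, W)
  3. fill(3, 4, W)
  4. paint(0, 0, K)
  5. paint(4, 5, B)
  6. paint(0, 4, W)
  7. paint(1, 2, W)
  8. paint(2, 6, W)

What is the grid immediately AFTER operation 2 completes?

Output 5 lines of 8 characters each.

After op 1 paint(4,3,B):
GGGGGGGG
GGGGGGGG
GGGGGGGG
GBBGGGGG
GBBBGGYY
After op 2 paint(0,7,W):
GGGGGGGW
GGGGGGGG
GGGGGGGG
GBBGGGGG
GBBBGGYY

Answer: GGGGGGGW
GGGGGGGG
GGGGGGGG
GBBGGGGG
GBBBGGYY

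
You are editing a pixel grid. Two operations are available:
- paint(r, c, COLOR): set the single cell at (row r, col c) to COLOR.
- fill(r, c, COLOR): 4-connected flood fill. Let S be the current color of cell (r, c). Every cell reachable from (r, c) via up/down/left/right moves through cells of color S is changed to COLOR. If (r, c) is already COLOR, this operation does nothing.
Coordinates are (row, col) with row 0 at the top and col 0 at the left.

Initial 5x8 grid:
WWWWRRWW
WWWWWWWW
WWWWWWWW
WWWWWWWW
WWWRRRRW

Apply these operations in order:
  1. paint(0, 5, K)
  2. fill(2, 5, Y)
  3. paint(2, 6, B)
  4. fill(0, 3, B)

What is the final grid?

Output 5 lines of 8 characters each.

After op 1 paint(0,5,K):
WWWWRKWW
WWWWWWWW
WWWWWWWW
WWWWWWWW
WWWRRRRW
After op 2 fill(2,5,Y) [34 cells changed]:
YYYYRKYY
YYYYYYYY
YYYYYYYY
YYYYYYYY
YYYRRRRY
After op 3 paint(2,6,B):
YYYYRKYY
YYYYYYYY
YYYYYYBY
YYYYYYYY
YYYRRRRY
After op 4 fill(0,3,B) [33 cells changed]:
BBBBRKBB
BBBBBBBB
BBBBBBBB
BBBBBBBB
BBBRRRRB

Answer: BBBBRKBB
BBBBBBBB
BBBBBBBB
BBBBBBBB
BBBRRRRB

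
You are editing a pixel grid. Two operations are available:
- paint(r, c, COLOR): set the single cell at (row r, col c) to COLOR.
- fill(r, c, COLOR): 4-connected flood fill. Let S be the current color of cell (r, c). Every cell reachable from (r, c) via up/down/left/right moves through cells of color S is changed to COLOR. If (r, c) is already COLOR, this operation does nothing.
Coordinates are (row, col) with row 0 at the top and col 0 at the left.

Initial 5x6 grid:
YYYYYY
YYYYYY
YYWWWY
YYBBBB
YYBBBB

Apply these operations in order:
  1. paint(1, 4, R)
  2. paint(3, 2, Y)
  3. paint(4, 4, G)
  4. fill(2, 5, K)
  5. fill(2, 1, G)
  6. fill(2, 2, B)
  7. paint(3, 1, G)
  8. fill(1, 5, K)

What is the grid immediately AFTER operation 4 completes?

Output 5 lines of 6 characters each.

After op 1 paint(1,4,R):
YYYYYY
YYYYRY
YYWWWY
YYBBBB
YYBBBB
After op 2 paint(3,2,Y):
YYYYYY
YYYYRY
YYWWWY
YYYBBB
YYBBBB
After op 3 paint(4,4,G):
YYYYYY
YYYYRY
YYWWWY
YYYBBB
YYBBGB
After op 4 fill(2,5,K) [19 cells changed]:
KKKKKK
KKKKRK
KKWWWK
KKKBBB
KKBBGB

Answer: KKKKKK
KKKKRK
KKWWWK
KKKBBB
KKBBGB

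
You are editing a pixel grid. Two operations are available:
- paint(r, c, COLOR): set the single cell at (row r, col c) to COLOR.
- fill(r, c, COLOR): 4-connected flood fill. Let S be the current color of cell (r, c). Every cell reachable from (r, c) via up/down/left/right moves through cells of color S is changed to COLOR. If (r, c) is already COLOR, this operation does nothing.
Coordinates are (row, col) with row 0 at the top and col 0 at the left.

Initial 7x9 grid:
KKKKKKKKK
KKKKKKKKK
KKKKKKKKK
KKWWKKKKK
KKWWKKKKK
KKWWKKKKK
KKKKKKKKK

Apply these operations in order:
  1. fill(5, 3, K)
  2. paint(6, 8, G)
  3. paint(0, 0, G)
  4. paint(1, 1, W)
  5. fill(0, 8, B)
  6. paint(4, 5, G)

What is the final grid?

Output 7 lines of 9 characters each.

Answer: GBBBBBBBB
BWBBBBBBB
BBBBBBBBB
BBBBBBBBB
BBBBBGBBB
BBBBBBBBB
BBBBBBBBG

Derivation:
After op 1 fill(5,3,K) [6 cells changed]:
KKKKKKKKK
KKKKKKKKK
KKKKKKKKK
KKKKKKKKK
KKKKKKKKK
KKKKKKKKK
KKKKKKKKK
After op 2 paint(6,8,G):
KKKKKKKKK
KKKKKKKKK
KKKKKKKKK
KKKKKKKKK
KKKKKKKKK
KKKKKKKKK
KKKKKKKKG
After op 3 paint(0,0,G):
GKKKKKKKK
KKKKKKKKK
KKKKKKKKK
KKKKKKKKK
KKKKKKKKK
KKKKKKKKK
KKKKKKKKG
After op 4 paint(1,1,W):
GKKKKKKKK
KWKKKKKKK
KKKKKKKKK
KKKKKKKKK
KKKKKKKKK
KKKKKKKKK
KKKKKKKKG
After op 5 fill(0,8,B) [60 cells changed]:
GBBBBBBBB
BWBBBBBBB
BBBBBBBBB
BBBBBBBBB
BBBBBBBBB
BBBBBBBBB
BBBBBBBBG
After op 6 paint(4,5,G):
GBBBBBBBB
BWBBBBBBB
BBBBBBBBB
BBBBBBBBB
BBBBBGBBB
BBBBBBBBB
BBBBBBBBG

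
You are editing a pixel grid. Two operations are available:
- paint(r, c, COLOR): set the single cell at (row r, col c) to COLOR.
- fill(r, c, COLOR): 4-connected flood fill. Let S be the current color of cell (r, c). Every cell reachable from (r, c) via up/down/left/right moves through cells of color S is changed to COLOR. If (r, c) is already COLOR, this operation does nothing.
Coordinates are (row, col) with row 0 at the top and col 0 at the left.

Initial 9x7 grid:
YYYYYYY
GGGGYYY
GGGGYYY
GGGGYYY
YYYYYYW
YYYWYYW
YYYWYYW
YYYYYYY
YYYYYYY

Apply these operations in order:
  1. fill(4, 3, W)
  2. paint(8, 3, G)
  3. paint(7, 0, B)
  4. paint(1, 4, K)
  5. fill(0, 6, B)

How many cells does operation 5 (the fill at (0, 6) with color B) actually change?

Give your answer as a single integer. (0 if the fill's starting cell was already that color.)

Answer: 48

Derivation:
After op 1 fill(4,3,W) [46 cells changed]:
WWWWWWW
GGGGWWW
GGGGWWW
GGGGWWW
WWWWWWW
WWWWWWW
WWWWWWW
WWWWWWW
WWWWWWW
After op 2 paint(8,3,G):
WWWWWWW
GGGGWWW
GGGGWWW
GGGGWWW
WWWWWWW
WWWWWWW
WWWWWWW
WWWWWWW
WWWGWWW
After op 3 paint(7,0,B):
WWWWWWW
GGGGWWW
GGGGWWW
GGGGWWW
WWWWWWW
WWWWWWW
WWWWWWW
BWWWWWW
WWWGWWW
After op 4 paint(1,4,K):
WWWWWWW
GGGGKWW
GGGGWWW
GGGGWWW
WWWWWWW
WWWWWWW
WWWWWWW
BWWWWWW
WWWGWWW
After op 5 fill(0,6,B) [48 cells changed]:
BBBBBBB
GGGGKBB
GGGGBBB
GGGGBBB
BBBBBBB
BBBBBBB
BBBBBBB
BBBBBBB
BBBGBBB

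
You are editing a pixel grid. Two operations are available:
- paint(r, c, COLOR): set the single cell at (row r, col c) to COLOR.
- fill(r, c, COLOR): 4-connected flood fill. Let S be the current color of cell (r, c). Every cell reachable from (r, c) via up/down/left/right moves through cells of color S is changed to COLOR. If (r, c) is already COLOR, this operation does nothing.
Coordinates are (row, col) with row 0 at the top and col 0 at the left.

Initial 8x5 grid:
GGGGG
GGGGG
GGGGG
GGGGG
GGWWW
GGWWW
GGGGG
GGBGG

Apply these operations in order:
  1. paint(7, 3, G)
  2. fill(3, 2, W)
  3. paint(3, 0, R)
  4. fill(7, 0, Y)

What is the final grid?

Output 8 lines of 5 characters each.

Answer: YYYYY
YYYYY
YYYYY
RYYYY
YYYYY
YYYYY
YYYYY
YYBYY

Derivation:
After op 1 paint(7,3,G):
GGGGG
GGGGG
GGGGG
GGGGG
GGWWW
GGWWW
GGGGG
GGBGG
After op 2 fill(3,2,W) [33 cells changed]:
WWWWW
WWWWW
WWWWW
WWWWW
WWWWW
WWWWW
WWWWW
WWBWW
After op 3 paint(3,0,R):
WWWWW
WWWWW
WWWWW
RWWWW
WWWWW
WWWWW
WWWWW
WWBWW
After op 4 fill(7,0,Y) [38 cells changed]:
YYYYY
YYYYY
YYYYY
RYYYY
YYYYY
YYYYY
YYYYY
YYBYY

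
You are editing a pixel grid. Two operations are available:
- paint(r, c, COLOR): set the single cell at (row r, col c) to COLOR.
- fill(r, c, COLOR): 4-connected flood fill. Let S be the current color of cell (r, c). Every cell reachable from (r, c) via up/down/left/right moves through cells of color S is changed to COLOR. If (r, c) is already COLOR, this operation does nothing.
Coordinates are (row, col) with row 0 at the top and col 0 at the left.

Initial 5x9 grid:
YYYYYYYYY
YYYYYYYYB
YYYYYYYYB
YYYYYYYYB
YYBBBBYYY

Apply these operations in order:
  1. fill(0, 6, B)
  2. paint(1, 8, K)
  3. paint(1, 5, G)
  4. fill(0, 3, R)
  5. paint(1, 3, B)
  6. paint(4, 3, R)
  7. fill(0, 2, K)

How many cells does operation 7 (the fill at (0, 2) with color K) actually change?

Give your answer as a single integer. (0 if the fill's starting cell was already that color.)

Answer: 42

Derivation:
After op 1 fill(0,6,B) [38 cells changed]:
BBBBBBBBB
BBBBBBBBB
BBBBBBBBB
BBBBBBBBB
BBBBBBBBB
After op 2 paint(1,8,K):
BBBBBBBBB
BBBBBBBBK
BBBBBBBBB
BBBBBBBBB
BBBBBBBBB
After op 3 paint(1,5,G):
BBBBBBBBB
BBBBBGBBK
BBBBBBBBB
BBBBBBBBB
BBBBBBBBB
After op 4 fill(0,3,R) [43 cells changed]:
RRRRRRRRR
RRRRRGRRK
RRRRRRRRR
RRRRRRRRR
RRRRRRRRR
After op 5 paint(1,3,B):
RRRRRRRRR
RRRBRGRRK
RRRRRRRRR
RRRRRRRRR
RRRRRRRRR
After op 6 paint(4,3,R):
RRRRRRRRR
RRRBRGRRK
RRRRRRRRR
RRRRRRRRR
RRRRRRRRR
After op 7 fill(0,2,K) [42 cells changed]:
KKKKKKKKK
KKKBKGKKK
KKKKKKKKK
KKKKKKKKK
KKKKKKKKK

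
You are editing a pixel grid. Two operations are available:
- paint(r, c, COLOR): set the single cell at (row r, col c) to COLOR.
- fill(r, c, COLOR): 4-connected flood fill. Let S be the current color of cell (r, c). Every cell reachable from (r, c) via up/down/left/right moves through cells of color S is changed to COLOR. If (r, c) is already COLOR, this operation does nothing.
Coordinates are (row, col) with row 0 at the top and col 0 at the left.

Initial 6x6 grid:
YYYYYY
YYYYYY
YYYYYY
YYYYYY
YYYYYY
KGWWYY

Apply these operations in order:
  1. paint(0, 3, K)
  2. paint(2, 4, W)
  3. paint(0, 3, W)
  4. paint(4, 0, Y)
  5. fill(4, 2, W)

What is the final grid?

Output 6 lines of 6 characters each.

After op 1 paint(0,3,K):
YYYKYY
YYYYYY
YYYYYY
YYYYYY
YYYYYY
KGWWYY
After op 2 paint(2,4,W):
YYYKYY
YYYYYY
YYYYWY
YYYYYY
YYYYYY
KGWWYY
After op 3 paint(0,3,W):
YYYWYY
YYYYYY
YYYYWY
YYYYYY
YYYYYY
KGWWYY
After op 4 paint(4,0,Y):
YYYWYY
YYYYYY
YYYYWY
YYYYYY
YYYYYY
KGWWYY
After op 5 fill(4,2,W) [30 cells changed]:
WWWWWW
WWWWWW
WWWWWW
WWWWWW
WWWWWW
KGWWWW

Answer: WWWWWW
WWWWWW
WWWWWW
WWWWWW
WWWWWW
KGWWWW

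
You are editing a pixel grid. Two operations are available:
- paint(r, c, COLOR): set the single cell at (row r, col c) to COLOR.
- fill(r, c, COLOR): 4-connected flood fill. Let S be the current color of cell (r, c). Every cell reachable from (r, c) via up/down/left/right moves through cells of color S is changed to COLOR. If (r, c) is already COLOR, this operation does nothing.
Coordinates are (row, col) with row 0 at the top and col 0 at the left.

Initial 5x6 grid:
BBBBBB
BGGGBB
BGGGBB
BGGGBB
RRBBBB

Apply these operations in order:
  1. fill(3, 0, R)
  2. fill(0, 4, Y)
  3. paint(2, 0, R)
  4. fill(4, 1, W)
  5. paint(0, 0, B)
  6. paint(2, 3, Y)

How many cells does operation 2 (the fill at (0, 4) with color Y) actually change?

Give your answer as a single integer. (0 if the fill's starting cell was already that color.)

After op 1 fill(3,0,R) [19 cells changed]:
RRRRRR
RGGGRR
RGGGRR
RGGGRR
RRRRRR
After op 2 fill(0,4,Y) [21 cells changed]:
YYYYYY
YGGGYY
YGGGYY
YGGGYY
YYYYYY

Answer: 21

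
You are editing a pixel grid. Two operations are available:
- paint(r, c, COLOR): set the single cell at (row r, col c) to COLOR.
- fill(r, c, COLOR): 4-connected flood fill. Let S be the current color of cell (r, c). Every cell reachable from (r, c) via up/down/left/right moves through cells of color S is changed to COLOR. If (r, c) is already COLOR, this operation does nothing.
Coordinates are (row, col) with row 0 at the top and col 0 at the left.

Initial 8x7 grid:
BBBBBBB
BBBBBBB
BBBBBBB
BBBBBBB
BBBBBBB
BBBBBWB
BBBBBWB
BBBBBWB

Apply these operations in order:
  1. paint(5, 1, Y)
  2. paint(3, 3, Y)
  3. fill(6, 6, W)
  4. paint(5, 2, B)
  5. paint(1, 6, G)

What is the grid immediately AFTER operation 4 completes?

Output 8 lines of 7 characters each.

After op 1 paint(5,1,Y):
BBBBBBB
BBBBBBB
BBBBBBB
BBBBBBB
BBBBBBB
BYBBBWB
BBBBBWB
BBBBBWB
After op 2 paint(3,3,Y):
BBBBBBB
BBBBBBB
BBBBBBB
BBBYBBB
BBBBBBB
BYBBBWB
BBBBBWB
BBBBBWB
After op 3 fill(6,6,W) [51 cells changed]:
WWWWWWW
WWWWWWW
WWWWWWW
WWWYWWW
WWWWWWW
WYWWWWW
WWWWWWW
WWWWWWW
After op 4 paint(5,2,B):
WWWWWWW
WWWWWWW
WWWWWWW
WWWYWWW
WWWWWWW
WYBWWWW
WWWWWWW
WWWWWWW

Answer: WWWWWWW
WWWWWWW
WWWWWWW
WWWYWWW
WWWWWWW
WYBWWWW
WWWWWWW
WWWWWWW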